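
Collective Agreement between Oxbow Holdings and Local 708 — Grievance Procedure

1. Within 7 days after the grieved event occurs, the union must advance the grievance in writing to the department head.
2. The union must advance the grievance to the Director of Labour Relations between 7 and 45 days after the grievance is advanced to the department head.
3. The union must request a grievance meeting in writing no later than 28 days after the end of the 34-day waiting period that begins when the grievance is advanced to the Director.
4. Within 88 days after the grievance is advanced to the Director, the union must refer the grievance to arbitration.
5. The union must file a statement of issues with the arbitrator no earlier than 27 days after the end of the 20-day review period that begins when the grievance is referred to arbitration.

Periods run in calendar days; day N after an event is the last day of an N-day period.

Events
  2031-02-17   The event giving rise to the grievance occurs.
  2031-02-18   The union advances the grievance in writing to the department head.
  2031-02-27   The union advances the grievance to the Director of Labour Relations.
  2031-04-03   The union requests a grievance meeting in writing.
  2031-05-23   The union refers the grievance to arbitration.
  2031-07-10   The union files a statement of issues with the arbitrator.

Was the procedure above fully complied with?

Yes

Step 1: 7 days after 2031-02-17 (when the grieved event occurs) is 2031-02-24; 2031-02-18 is within that limit.
Step 2: the window is 7–45 days after 2031-02-18 (when the grievance is advanced to the department head), so 2031-02-25 through 2031-04-04; 2031-02-27 falls inside that range.
Step 3: 28 days after 2031-04-02 (end of the 34-day waiting period, which began when the grievance is advanced to the Director on 2031-02-27) is 2031-04-30; 2031-04-03 is within that limit.
Step 4: 88 days after 2031-02-27 (when the grievance is advanced to the Director) is 2031-05-26; 2031-05-23 is within that limit.
Step 5: the earliest permitted date is 27 days after 2031-06-12 (end of the 20-day review period, which began when the grievance is referred to arbitration on 2031-05-23), i.e. 2031-07-09; done 2031-07-10 — permitted.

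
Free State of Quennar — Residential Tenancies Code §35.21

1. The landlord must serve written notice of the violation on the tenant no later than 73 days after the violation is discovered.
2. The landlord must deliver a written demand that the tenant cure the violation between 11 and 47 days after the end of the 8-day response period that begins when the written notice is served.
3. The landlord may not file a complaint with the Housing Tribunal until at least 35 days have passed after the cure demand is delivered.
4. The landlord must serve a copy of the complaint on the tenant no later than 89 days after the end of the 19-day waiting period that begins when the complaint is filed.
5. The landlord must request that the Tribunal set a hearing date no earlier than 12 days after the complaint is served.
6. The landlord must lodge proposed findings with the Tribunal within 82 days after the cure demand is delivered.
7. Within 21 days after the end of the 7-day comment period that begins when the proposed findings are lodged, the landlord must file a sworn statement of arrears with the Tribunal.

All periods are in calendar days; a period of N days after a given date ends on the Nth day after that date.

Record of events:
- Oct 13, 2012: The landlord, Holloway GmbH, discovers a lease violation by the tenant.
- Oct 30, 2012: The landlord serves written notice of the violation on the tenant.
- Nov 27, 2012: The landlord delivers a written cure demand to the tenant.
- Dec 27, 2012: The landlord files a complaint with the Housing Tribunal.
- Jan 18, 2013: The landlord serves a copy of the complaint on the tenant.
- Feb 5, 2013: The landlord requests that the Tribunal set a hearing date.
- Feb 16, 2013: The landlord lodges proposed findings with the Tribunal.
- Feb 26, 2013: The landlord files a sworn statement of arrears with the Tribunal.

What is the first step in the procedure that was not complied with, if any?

Step 1: 73 days after Oct 13, 2012 (when the violation is discovered) is Dec 25, 2012; Oct 30, 2012 is within that limit.
Step 2: the window is 11–47 days after Nov 7, 2012 (end of the 8-day response period, which began when the written notice is served on Oct 30, 2012), so Nov 18, 2012 through Dec 24, 2012; Nov 27, 2012 falls inside that range.
Step 3: the earliest permitted date is 35 days after Nov 27, 2012 (when the cure demand is delivered), i.e. Jan 1, 2013; Dec 27, 2012 is 5 days before the earliest permitted date.
No need to go further; step 3 was not satisfied.

Step 3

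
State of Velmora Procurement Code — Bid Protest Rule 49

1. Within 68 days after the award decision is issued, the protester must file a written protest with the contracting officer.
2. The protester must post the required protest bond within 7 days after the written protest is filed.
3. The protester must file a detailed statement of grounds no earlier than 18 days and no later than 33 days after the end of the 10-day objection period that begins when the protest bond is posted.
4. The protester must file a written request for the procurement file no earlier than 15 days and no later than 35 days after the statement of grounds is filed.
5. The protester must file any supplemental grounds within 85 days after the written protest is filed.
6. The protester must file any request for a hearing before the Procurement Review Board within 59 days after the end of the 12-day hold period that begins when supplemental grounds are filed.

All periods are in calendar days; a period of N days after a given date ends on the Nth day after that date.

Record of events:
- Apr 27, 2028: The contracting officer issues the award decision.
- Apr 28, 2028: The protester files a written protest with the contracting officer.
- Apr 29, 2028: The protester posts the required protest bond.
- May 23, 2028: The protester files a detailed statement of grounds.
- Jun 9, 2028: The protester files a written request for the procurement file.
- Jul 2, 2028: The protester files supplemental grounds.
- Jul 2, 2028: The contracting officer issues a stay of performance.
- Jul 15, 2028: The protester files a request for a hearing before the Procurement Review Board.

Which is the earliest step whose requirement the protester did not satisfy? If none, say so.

(1) due by Apr 27, 2028 + 68 days = Jul 4, 2028; Apr 28, 2028 is within that limit.
(2) due by Apr 28, 2028 + 7 days = May 5, 2028; Apr 29, 2028 is within that limit.
(3) the permitted window runs from May 9, 2028 + 18 = May 27, 2028 to May 9, 2028 + 33 = Jun 11, 2028; done May 23, 2028 — 4 days before the window opened.
The analysis stops there.

Step 3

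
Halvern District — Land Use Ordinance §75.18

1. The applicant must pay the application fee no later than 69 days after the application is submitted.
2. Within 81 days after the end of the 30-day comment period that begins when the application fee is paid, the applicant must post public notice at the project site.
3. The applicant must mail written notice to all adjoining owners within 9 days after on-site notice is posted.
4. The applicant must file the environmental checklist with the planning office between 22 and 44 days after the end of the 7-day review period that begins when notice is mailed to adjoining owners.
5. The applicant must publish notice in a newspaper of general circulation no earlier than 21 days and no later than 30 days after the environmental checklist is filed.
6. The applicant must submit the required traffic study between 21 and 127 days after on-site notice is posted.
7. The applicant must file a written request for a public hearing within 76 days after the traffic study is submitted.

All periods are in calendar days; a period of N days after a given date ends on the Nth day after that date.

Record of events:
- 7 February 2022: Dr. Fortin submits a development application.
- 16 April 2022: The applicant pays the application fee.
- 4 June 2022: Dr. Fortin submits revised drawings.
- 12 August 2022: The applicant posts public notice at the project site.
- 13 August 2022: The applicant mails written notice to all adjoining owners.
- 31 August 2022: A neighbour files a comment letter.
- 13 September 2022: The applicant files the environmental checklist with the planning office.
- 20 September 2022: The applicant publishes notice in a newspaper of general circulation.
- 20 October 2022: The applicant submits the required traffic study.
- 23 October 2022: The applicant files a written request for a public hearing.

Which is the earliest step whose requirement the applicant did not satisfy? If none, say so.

(1) due by 7 February 2022 + 69 days = 17 April 2022; done 16 April 2022 — timely.
(2) due by 16 May 2022 + 81 days = 5 August 2022; 12 August 2022 misses that deadline by 7 days.
The analysis stops there.

Step 2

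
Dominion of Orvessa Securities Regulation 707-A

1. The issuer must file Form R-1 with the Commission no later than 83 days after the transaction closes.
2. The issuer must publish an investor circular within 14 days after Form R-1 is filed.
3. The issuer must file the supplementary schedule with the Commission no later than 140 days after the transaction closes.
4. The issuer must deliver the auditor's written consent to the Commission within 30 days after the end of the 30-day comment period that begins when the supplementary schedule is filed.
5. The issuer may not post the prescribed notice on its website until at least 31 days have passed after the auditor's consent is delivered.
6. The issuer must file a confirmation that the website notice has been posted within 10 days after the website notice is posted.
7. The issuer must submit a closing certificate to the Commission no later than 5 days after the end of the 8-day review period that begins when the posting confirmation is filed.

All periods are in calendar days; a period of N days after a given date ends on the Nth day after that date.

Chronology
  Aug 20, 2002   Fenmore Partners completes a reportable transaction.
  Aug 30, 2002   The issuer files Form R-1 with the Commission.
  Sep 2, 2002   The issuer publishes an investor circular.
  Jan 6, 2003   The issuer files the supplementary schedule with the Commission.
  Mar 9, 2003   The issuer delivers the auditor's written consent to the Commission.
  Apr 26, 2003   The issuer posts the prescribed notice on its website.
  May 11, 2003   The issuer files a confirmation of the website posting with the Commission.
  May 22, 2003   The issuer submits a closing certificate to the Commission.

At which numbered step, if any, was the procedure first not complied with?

(1) due by Aug 20, 2002 + 83 days = Nov 11, 2002; done Aug 30, 2002 — timely.
(2) due by Aug 30, 2002 + 14 days = Sep 13, 2002; Sep 2, 2002 is within that limit.
(3) due by Aug 20, 2002 + 140 days = Jan 7, 2003; completed Jan 6, 2003, before the deadline.
(4) due by Feb 5, 2003 + 30 days = Mar 7, 2003; not done until Mar 9, 2003, 2 days after the deadline.

Step 4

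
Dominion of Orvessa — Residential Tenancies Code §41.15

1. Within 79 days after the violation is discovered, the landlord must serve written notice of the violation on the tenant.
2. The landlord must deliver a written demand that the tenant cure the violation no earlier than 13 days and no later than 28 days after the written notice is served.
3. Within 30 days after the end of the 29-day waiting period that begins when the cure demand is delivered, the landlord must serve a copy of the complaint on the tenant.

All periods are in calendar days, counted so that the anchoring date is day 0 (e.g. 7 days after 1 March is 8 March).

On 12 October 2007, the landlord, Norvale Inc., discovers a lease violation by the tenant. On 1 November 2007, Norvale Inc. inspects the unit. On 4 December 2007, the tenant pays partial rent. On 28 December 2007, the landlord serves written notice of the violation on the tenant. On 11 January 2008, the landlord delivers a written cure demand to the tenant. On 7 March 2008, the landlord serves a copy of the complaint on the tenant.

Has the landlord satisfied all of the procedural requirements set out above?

Yes

Step 1: 79 days after 12 October 2007 (when the violation is discovered) is 30 December 2007; completed 28 December 2007, before the deadline.
Step 2: the window is 13–28 days after 28 December 2007 (when the written notice is served), so 10 January 2008 through 25 January 2008; done 11 January 2008 — within the window.
Step 3: 30 days after 9 February 2008 (end of the 29-day waiting period, which began when the cure demand is delivered on 11 January 2008) is 10 March 2008; completed 7 March 2008, before the deadline.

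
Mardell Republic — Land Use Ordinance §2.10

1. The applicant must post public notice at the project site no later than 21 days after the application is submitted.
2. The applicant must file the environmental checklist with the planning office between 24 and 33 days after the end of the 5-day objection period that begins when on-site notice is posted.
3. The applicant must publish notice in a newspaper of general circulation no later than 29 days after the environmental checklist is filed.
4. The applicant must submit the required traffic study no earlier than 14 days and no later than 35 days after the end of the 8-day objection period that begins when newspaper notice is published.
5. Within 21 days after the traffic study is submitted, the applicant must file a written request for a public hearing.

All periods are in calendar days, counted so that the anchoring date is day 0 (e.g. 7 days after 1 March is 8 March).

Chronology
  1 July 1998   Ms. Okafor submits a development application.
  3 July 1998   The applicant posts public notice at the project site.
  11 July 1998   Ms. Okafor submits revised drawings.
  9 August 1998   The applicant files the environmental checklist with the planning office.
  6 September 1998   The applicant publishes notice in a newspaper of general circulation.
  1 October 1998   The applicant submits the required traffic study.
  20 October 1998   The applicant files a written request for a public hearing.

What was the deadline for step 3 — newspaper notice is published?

Step 3 runs from 9 August 1998, when the environmental checklist is filed. 29 days after 9 August 1998 is 7 September 1998.

7 September 1998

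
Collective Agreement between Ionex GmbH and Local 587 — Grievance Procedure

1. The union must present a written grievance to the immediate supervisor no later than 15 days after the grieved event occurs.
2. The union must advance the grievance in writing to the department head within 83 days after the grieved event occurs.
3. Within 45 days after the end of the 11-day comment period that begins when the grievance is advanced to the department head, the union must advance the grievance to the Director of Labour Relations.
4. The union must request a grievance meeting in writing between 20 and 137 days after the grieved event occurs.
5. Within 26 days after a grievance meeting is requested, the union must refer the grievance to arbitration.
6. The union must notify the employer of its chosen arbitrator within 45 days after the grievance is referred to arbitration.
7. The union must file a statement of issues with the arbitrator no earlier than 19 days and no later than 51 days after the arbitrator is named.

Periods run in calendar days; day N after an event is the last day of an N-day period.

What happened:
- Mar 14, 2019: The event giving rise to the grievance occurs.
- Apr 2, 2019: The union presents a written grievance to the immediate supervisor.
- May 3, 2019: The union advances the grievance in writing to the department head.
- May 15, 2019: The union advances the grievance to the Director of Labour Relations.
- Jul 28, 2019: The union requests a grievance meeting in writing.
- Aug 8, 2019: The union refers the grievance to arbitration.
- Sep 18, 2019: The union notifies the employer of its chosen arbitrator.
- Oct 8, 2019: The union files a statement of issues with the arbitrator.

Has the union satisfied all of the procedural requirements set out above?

Step 1: 15 days after Mar 14, 2019 (when the grieved event occurs) is Mar 29, 2019; Apr 2, 2019 misses that deadline by 4 days.

No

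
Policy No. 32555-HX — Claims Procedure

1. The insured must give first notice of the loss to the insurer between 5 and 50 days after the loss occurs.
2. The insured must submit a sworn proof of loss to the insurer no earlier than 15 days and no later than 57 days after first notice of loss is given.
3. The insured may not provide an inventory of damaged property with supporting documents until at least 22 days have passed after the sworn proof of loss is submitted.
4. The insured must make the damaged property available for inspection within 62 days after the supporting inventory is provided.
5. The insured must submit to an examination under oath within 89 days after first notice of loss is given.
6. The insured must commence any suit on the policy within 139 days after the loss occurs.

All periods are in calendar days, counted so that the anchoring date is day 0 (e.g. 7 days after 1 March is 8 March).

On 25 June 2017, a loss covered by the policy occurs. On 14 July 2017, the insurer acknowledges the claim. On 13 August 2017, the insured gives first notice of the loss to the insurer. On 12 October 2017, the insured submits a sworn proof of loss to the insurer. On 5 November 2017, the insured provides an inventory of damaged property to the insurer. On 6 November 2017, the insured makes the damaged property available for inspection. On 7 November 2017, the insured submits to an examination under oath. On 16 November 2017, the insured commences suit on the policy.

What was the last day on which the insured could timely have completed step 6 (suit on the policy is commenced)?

Step 6 runs from 25 June 2017, when the loss occurs. 139 days after 25 June 2017 is 11 November 2017.

11 November 2017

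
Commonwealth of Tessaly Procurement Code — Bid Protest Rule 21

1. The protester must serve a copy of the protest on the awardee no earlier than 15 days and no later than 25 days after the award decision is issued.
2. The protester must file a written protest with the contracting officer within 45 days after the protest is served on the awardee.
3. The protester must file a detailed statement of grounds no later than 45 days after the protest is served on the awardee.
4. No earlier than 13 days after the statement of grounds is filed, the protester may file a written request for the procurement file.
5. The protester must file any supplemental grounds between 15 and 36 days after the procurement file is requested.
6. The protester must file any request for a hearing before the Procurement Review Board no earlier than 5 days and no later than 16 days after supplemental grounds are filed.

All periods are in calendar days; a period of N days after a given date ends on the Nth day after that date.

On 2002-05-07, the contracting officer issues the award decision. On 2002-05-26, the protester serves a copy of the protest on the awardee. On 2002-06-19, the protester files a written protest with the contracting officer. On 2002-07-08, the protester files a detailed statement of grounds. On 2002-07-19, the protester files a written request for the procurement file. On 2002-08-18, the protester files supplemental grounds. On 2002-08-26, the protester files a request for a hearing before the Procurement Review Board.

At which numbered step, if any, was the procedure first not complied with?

Step 4

Step 1: the window is 15–25 days after 2002-05-07 (when the award decision is issued), so 2002-05-22 through 2002-06-01; done 2002-05-26 — within the window.
Step 2: 45 days after 2002-05-26 (when the protest is served on the awardee) is 2002-07-10; done 2002-06-19 — timely.
Step 3: 45 days after 2002-05-26 (when the protest is served on the awardee) is 2002-07-10; done 2002-07-08 — timely.
Step 4: the earliest permitted date is 13 days after 2002-07-08 (when the statement of grounds is filed), i.e. 2002-07-21; 2002-07-19 is 2 days before the earliest permitted date.
That is the first point of non-compliance.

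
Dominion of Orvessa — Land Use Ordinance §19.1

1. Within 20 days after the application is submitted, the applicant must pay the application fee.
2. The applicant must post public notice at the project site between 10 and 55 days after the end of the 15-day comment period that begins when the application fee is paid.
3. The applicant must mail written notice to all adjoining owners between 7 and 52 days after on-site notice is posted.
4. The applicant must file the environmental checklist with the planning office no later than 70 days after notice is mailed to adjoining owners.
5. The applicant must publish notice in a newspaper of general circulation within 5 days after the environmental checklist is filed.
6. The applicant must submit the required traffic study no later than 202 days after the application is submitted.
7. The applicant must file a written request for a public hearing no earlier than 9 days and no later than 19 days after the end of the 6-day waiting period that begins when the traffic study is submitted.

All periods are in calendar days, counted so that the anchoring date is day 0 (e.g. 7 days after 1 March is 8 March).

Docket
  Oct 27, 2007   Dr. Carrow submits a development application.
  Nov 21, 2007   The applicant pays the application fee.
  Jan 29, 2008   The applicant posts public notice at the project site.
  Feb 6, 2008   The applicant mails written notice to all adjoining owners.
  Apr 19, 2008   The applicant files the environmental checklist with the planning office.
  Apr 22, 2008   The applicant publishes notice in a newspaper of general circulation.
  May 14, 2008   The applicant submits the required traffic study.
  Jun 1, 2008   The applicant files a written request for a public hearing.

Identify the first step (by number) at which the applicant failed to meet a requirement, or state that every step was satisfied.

(1) due by Oct 27, 2007 + 20 days = Nov 16, 2007; done Nov 21, 2007 — 5 days late.

Step 1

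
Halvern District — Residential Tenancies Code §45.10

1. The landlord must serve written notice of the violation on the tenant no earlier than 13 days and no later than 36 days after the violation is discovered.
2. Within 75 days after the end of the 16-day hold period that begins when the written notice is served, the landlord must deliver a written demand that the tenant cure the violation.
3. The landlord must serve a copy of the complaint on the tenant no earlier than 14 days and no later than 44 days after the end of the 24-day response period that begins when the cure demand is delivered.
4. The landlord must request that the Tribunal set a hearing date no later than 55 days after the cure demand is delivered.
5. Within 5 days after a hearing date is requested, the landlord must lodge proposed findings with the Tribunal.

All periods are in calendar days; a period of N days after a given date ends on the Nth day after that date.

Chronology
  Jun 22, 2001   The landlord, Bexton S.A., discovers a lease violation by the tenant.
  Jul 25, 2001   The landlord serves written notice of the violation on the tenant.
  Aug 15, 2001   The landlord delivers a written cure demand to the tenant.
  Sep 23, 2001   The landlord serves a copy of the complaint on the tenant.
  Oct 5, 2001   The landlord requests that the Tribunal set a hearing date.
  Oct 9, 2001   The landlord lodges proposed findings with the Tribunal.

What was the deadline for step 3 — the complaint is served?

The cure demand is delivered on Aug 15, 2001; the 24-day response period therefore ends Sep 8, 2001, and step 3 runs from that date. The window is 14–44 days after Sep 8, 2001; it closes on Oct 22, 2001.

Oct 22, 2001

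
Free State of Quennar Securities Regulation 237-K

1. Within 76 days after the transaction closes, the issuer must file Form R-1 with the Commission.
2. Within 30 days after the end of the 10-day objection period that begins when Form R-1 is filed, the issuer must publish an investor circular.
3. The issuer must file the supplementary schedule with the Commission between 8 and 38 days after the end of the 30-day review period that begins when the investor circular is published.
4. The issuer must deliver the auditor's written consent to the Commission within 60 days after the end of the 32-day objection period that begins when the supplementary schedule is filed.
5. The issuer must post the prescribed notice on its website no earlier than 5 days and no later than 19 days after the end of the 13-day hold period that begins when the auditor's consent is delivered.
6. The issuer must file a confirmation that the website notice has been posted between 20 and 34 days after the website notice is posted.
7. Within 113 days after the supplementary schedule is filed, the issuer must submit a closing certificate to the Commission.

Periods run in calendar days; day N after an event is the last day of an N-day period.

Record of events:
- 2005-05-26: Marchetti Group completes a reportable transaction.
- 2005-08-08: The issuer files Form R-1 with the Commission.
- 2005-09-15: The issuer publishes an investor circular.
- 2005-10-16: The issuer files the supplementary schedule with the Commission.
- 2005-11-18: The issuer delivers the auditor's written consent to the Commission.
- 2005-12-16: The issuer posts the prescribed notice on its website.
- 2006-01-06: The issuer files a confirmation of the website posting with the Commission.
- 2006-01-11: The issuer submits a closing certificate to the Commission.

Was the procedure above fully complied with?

No

Step 1: 76 days after 2005-05-26 (when the transaction closes) is 2005-08-10; completed 2005-08-08, before the deadline.
Step 2: 30 days after 2005-08-18 (end of the 10-day objection period, which began when Form R-1 is filed on 2005-08-08) is 2005-09-17; 2005-09-15 is within that limit.
Step 3: the window is 8–38 days after 2005-10-15 (end of the 30-day review period, which began when the investor circular is published on 2005-09-15), so 2005-10-23 through 2005-11-22; done 2005-10-16 — 7 days before the window opened.
The analysis stops there.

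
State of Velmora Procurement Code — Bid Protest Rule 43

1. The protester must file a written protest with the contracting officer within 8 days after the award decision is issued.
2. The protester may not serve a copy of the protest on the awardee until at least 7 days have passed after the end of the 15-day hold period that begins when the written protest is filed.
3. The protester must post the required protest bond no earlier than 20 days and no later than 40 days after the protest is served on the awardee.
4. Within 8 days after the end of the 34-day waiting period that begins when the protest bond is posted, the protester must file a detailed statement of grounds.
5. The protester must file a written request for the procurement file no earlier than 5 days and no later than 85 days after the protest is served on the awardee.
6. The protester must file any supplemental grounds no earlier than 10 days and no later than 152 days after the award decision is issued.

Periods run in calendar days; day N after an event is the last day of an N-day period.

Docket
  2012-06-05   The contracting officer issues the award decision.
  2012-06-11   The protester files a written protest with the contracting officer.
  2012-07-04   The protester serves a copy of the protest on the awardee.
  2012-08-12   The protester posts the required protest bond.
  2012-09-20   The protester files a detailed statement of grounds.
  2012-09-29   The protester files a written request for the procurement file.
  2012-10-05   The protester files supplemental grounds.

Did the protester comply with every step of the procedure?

Step 1: 8 days after 2012-06-05 (when the award decision is issued) is 2012-06-13; 2012-06-11 is within that limit.
Step 2: the earliest permitted date is 7 days after 2012-06-26 (end of the 15-day hold period, which began when the written protest is filed on 2012-06-11), i.e. 2012-07-03; 2012-07-04 is on or after that date.
Step 3: the window is 20–40 days after 2012-07-04 (when the protest is served on the awardee), so 2012-07-24 through 2012-08-13; done 2012-08-12, which is between those dates.
Step 4: 8 days after 2012-09-15 (end of the 34-day waiting period, which began when the protest bond is posted on 2012-08-12) is 2012-09-23; 2012-09-20 is within that limit.
Step 5: the window is 5–85 days after 2012-07-04 (when the protest is served on the awardee), so 2012-07-09 through 2012-09-27; 2012-09-29 is 2 days past the end of the window.
The analysis stops there.

No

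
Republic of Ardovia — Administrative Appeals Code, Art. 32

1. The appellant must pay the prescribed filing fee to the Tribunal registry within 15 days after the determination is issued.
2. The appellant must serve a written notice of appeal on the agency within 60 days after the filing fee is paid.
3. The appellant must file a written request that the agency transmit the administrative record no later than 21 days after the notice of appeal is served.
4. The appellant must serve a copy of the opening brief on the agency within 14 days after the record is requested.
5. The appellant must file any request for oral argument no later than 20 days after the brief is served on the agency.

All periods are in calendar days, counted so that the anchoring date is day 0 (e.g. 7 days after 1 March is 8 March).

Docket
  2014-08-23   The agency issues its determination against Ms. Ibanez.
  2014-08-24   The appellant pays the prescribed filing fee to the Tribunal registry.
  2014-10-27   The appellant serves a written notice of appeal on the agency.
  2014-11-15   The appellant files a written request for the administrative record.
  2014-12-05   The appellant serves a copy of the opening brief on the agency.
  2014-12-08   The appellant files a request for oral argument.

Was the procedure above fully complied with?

(1) due by 2014-08-23 + 15 days = 2014-09-07; completed 2014-08-24, before the deadline.
(2) due by 2014-08-24 + 60 days = 2014-10-23; done 2014-10-27 — 4 days late.

No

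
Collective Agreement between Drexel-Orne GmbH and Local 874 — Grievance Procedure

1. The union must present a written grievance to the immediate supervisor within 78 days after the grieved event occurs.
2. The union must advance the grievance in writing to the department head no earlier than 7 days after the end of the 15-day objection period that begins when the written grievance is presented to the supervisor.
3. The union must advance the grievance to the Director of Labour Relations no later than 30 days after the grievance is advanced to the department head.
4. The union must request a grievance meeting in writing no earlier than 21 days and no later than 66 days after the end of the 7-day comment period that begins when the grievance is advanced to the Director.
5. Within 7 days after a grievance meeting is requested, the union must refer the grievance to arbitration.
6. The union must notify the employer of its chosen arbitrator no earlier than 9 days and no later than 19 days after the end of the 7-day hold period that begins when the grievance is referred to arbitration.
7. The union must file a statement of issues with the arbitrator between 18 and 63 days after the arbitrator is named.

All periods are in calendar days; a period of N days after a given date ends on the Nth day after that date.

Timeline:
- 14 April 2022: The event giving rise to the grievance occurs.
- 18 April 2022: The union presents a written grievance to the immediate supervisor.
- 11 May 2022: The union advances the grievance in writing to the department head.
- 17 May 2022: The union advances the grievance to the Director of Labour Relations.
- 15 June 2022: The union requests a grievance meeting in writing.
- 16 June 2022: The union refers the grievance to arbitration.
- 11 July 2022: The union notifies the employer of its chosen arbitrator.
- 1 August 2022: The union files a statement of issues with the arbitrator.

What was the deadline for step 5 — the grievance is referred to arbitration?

Step 5 runs from 15 June 2022, when a grievance meeting is requested. 7 days after 15 June 2022 is 22 June 2022.

22 June 2022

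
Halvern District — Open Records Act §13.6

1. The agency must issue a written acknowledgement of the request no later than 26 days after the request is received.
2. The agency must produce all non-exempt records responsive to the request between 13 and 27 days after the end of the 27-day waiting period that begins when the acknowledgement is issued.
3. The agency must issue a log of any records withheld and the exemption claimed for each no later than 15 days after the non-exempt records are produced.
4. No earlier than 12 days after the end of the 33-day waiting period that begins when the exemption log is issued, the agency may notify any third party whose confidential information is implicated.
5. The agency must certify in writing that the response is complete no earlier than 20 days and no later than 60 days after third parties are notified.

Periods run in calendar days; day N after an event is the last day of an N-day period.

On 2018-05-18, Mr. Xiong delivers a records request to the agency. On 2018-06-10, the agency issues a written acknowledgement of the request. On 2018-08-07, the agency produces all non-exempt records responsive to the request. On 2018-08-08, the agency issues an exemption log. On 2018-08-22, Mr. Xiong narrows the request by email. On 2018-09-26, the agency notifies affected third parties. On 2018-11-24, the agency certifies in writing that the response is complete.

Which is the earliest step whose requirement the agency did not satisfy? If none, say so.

Step 2

(1) due by 2018-05-18 + 26 days = 2018-06-13; completed 2018-06-10, before the deadline.
(2) the permitted window runs from 2018-07-07 + 13 = 2018-07-20 to 2018-07-07 + 27 = 2018-08-03; done 2018-08-07 — 4 days after the window closed.
The analysis stops there.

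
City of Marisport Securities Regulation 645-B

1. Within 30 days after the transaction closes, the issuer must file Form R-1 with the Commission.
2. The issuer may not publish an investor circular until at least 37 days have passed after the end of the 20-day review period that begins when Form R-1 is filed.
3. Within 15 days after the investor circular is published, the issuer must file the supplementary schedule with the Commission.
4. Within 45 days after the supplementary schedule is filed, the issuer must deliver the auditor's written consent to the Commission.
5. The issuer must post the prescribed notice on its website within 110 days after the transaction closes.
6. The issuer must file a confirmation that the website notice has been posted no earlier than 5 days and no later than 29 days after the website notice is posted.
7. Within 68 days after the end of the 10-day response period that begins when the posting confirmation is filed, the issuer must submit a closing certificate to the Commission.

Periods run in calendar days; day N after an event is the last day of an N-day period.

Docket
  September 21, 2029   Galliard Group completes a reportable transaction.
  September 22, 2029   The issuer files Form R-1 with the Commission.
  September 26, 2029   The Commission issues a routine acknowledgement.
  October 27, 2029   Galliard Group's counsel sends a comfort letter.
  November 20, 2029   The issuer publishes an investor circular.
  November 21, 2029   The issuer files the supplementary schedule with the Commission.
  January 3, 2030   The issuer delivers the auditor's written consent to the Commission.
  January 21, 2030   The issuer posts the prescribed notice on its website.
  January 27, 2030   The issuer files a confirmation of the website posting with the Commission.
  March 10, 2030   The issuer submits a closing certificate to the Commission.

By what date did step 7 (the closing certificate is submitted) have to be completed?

April 15, 2030

The posting confirmation is filed on January 27, 2030; the 10-day response period therefore ends February 6, 2030, and step 7 runs from that date. 68 days after February 6, 2030 is April 15, 2030.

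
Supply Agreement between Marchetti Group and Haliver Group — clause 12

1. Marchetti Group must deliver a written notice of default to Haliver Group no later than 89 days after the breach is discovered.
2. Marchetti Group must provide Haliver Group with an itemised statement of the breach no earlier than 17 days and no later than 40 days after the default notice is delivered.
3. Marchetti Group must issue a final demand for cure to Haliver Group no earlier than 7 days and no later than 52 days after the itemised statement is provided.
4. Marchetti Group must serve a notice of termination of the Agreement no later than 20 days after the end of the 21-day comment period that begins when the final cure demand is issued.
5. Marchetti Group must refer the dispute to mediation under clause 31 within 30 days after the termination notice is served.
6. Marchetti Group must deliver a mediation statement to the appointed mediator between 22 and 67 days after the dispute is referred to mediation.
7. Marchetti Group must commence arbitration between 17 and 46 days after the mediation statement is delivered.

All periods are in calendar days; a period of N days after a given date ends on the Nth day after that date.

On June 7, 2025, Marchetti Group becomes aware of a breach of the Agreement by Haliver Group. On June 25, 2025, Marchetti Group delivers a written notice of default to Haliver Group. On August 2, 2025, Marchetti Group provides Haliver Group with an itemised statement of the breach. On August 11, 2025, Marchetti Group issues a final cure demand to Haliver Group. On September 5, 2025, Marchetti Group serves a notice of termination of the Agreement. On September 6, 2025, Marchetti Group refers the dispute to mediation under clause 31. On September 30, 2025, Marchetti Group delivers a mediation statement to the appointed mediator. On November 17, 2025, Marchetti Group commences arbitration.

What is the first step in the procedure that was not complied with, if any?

(1) due by June 7, 2025 + 89 days = September 4, 2025; completed June 25, 2025, before the deadline.
(2) the permitted window runs from June 25, 2025 + 17 = July 12, 2025 to June 25, 2025 + 40 = August 4, 2025; done August 2, 2025, which is between those dates.
(3) the permitted window runs from August 2, 2025 + 7 = August 9, 2025 to August 2, 2025 + 52 = September 23, 2025; done August 11, 2025 — within the window.
(4) due by September 1, 2025 + 20 days = September 21, 2025; done September 5, 2025 — timely.
(5) due by September 5, 2025 + 30 days = October 5, 2025; September 6, 2025 is within that limit.
(6) the permitted window runs from September 6, 2025 + 22 = September 28, 2025 to September 6, 2025 + 67 = November 12, 2025; done September 30, 2025, which is between those dates.
(7) the permitted window runs from September 30, 2025 + 17 = October 17, 2025 to September 30, 2025 + 46 = November 15, 2025; November 17, 2025 is 2 days past the end of the window.

Step 7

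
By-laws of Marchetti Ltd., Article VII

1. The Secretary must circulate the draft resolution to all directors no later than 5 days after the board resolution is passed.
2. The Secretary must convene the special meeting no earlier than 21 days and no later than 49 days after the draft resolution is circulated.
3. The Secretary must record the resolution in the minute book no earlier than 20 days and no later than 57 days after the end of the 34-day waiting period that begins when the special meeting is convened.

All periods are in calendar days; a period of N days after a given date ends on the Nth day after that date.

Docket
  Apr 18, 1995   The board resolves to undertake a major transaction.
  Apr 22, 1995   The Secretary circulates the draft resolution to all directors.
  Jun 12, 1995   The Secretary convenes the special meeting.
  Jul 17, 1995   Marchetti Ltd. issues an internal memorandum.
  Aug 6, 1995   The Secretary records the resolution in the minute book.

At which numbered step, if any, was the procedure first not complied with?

Step 2

(1) due by Apr 18, 1995 + 5 days = Apr 23, 1995; done Apr 22, 1995 — timely.
(2) the permitted window runs from Apr 22, 1995 + 21 = May 13, 1995 to Apr 22, 1995 + 49 = Jun 10, 1995; done Jun 12, 1995 — 2 days after the window closed.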